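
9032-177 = 8855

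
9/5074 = 9/5074 = 0.00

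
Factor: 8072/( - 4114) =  - 4036/2057 = -2^2 *11^( - 2 )*17^( - 1)*1009^1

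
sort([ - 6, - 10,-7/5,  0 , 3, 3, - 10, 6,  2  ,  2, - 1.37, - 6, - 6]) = [- 10,-10, - 6, - 6, - 6, - 7/5, - 1.37, 0,2,  2,  3, 3,  6]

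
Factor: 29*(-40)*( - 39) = 45240 = 2^3 * 3^1*5^1*13^1*29^1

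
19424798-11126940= 8297858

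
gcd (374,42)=2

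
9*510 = 4590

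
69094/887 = 69094/887 = 77.90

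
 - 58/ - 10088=29/5044 = 0.01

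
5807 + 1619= 7426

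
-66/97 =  - 66/97 = - 0.68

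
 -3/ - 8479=3/8479 = 0.00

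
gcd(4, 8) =4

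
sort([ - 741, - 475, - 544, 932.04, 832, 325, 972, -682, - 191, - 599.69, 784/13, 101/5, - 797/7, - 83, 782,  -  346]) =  [ - 741, - 682, - 599.69, - 544, - 475, - 346,-191, - 797/7, - 83,  101/5,784/13, 325, 782,832, 932.04,972]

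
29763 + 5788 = 35551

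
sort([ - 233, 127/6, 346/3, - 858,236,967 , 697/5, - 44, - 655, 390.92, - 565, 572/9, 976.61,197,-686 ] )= [ - 858, - 686, -655, - 565, - 233,  -  44,127/6,572/9,346/3, 697/5,197, 236, 390.92,967,976.61 ] 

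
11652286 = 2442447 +9209839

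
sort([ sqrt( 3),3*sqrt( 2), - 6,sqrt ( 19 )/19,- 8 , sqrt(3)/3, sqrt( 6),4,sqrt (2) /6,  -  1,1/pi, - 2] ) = [-8, - 6, - 2,- 1, sqrt(19)/19,sqrt(2 ) /6, 1/pi, sqrt( 3 ) /3, sqrt( 3 ), sqrt(6 ),  4, 3*sqrt ( 2) ]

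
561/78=187/26=7.19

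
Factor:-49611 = - 3^1*23^1*719^1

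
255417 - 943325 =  - 687908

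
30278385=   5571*5435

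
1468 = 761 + 707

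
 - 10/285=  -2/57 = -0.04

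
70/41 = 70/41= 1.71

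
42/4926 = 7/821 = 0.01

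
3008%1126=756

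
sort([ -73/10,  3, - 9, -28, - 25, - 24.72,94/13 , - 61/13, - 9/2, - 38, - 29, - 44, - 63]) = [  -  63, - 44, - 38, - 29, - 28,- 25, - 24.72, -9, - 73/10  , - 61/13, - 9/2, 3,  94/13] 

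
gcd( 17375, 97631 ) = 1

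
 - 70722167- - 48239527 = -22482640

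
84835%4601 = 2017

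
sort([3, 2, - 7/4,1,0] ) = [ - 7/4,0,1, 2, 3]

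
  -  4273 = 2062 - 6335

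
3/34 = 3/34 = 0.09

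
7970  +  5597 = 13567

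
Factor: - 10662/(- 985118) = 5331/492559  =  3^1*31^( - 1)* 1777^1* 15889^( - 1 )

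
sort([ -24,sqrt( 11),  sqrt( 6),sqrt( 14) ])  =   [ - 24, sqrt(6),sqrt( 11),sqrt (14)]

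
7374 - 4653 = 2721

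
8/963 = 8/963 = 0.01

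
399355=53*7535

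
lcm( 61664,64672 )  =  2651552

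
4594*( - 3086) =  - 14177084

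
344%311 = 33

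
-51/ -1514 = 51/1514 = 0.03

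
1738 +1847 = 3585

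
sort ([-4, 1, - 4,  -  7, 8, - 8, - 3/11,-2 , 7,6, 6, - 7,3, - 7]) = [ - 8,-7, - 7, - 7, -4,  -  4, - 2, - 3/11, 1, 3 , 6, 6, 7, 8 ]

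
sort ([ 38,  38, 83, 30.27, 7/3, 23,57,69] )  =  [7/3, 23,  30.27, 38,38 , 57 , 69,  83] 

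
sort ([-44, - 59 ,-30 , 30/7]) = [ - 59, - 44, - 30, 30/7]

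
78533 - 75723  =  2810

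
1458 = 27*54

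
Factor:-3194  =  -2^1*1597^1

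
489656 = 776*631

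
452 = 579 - 127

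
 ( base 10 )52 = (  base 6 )124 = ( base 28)1O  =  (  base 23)26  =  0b110100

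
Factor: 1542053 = 17^1 * 90709^1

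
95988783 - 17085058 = 78903725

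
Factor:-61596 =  - 2^2 * 3^2 * 29^1*59^1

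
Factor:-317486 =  - 2^1 * 13^1*12211^1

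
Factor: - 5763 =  -3^1 * 17^1*113^1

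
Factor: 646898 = 2^1*7^3*23^1 *41^1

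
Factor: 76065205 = 5^1*15213041^1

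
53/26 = 53/26 = 2.04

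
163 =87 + 76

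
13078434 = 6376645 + 6701789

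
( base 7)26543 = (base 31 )7D6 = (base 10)7136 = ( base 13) 332c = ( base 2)1101111100000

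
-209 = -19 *11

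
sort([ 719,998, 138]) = [ 138, 719, 998]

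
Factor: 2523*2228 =5621244 = 2^2*3^1*29^2*557^1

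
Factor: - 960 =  - 2^6*3^1*5^1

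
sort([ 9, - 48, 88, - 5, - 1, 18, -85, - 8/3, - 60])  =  [-85, - 60, - 48, - 5, - 8/3, - 1, 9,18, 88]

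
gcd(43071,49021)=7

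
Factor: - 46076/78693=-2^2*3^( - 1)*17^(-1 )*1543^( - 1 ) * 11519^1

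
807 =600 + 207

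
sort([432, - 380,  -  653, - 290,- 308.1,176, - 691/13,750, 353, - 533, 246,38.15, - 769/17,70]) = [ - 653, - 533, - 380, - 308.1, - 290 , - 691/13,- 769/17,38.15,70,176,246,353, 432,  750 ]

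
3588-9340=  - 5752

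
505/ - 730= - 1  +  45/146 = - 0.69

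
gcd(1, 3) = 1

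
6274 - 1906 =4368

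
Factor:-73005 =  - 3^1 * 5^1*31^1*157^1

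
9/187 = 9/187 = 0.05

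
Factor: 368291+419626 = 3^1*13^1*89^1 * 227^1 = 787917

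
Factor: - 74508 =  - 2^2*3^1*7^1 * 887^1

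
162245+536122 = 698367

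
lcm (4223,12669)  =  12669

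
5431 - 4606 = 825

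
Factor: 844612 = 2^2*211153^1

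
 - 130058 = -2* 65029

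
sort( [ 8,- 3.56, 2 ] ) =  [ - 3.56,2, 8]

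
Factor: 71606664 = 2^3*3^2 *41^1*127^1*191^1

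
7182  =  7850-668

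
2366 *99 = 234234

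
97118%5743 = 5230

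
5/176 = 5/176 =0.03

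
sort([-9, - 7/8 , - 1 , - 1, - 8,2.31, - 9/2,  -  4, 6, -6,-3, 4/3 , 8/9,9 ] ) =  [ - 9 , - 8, - 6,-9/2, - 4, - 3,- 1, - 1,  -  7/8, 8/9, 4/3, 2.31,6, 9]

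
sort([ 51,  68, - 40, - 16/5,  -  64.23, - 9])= [ - 64.23, - 40, - 9, - 16/5,51,68]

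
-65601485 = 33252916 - 98854401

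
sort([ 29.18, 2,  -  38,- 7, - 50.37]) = [ - 50.37, - 38, - 7,  2, 29.18]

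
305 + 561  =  866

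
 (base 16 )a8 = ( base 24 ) 70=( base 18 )96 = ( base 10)168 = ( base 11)143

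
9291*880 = 8176080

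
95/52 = 95/52 = 1.83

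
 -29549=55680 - 85229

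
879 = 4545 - 3666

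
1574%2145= 1574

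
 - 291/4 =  - 73 + 1/4 = - 72.75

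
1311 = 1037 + 274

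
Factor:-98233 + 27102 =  - 83^1*857^1 = - 71131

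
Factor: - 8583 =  - 3^1*2861^1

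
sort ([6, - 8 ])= [ -8,6 ]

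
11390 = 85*134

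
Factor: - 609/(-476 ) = 87/68 = 2^ ( - 2)*3^1 * 17^ ( - 1 )*29^1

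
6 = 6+0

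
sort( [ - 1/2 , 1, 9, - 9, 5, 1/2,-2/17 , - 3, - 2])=[- 9, - 3,-2, - 1/2, - 2/17,1/2,1, 5 , 9]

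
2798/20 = 139 + 9/10 = 139.90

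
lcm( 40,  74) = 1480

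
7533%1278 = 1143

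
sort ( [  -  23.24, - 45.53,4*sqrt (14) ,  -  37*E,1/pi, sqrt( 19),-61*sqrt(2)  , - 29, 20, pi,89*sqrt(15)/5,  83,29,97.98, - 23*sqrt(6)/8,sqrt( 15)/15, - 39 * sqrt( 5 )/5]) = [-37* E,-61*sqrt( 2),-45.53, -29, - 23.24, - 39*sqrt(5) /5, - 23*sqrt( 6 )/8,sqrt(15) /15, 1/pi,pi,sqrt( 19 ), 4*sqrt(14 ),20, 29,89*sqrt(15)/5,83, 97.98]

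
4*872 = 3488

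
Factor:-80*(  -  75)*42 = 252000=2^5*3^2*  5^3*7^1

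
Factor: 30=2^1*3^1 *5^1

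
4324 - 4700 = -376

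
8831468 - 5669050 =3162418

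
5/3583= 5/3583 = 0.00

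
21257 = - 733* ( - 29 ) 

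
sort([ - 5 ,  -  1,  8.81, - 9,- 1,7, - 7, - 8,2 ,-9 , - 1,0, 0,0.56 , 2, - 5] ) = [ - 9, - 9 , - 8, - 7,-5,-5,  -  1, - 1,-1 , 0, 0,0.56,  2, 2,7, 8.81]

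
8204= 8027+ 177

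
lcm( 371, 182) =9646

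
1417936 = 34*41704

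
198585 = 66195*3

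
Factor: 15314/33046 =19/41 =19^1 * 41^(-1)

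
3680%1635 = 410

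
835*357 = 298095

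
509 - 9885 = - 9376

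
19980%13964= 6016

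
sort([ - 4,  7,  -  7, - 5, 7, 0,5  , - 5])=[ - 7, - 5, -5,-4,  0,  5, 7,  7] 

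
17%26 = 17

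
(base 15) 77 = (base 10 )112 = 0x70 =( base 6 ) 304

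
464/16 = 29  =  29.00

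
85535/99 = 863 + 98/99= 863.99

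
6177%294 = 3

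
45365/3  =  45365/3 =15121.67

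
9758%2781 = 1415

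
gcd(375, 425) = 25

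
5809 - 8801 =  - 2992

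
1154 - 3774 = - 2620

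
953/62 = 15 + 23/62 = 15.37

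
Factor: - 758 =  - 2^1 *379^1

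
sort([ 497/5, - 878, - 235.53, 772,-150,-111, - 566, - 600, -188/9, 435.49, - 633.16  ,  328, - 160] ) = [  -  878,-633.16,-600, - 566, - 235.53, - 160, - 150  , - 111,-188/9,497/5, 328, 435.49 , 772 ]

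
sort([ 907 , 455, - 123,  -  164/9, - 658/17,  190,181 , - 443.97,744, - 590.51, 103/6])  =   [  -  590.51 , - 443.97, -123,  -  658/17, - 164/9, 103/6,181,190,455,744,907] 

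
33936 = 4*8484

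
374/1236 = 187/618 = 0.30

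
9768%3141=345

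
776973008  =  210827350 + 566145658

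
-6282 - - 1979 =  - 4303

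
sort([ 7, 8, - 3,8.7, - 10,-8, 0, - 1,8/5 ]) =[ - 10, - 8, - 3, - 1,0,8/5,7,8,8.7]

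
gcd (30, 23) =1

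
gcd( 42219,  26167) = 1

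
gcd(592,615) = 1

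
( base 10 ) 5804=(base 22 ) bli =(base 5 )141204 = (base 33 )5AT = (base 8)13254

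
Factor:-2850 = -2^1*3^1*5^2*19^1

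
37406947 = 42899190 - 5492243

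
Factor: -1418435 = -5^1 * 283687^1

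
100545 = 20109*5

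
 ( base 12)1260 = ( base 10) 2088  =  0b100000101000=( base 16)828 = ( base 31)25B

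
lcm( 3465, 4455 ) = 31185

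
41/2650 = 41/2650 = 0.02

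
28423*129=3666567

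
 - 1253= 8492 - 9745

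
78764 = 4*19691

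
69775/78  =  69775/78 = 894.55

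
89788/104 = 22447/26 = 863.35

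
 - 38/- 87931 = 38/87931 = 0.00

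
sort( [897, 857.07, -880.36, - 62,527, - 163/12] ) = [ - 880.36,-62, - 163/12,527,  857.07, 897]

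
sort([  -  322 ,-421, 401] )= [ -421,-322,  401] 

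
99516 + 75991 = 175507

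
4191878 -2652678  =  1539200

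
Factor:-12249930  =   - 2^1 * 3^1*5^1 * 7^1*11^1*5303^1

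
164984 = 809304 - 644320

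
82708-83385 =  - 677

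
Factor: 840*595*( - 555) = -2^3* 3^2 * 5^3*7^2 * 17^1 *37^1 = - 277389000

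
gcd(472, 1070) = 2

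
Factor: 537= 3^1*179^1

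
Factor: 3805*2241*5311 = 3^3*  5^1*47^1*83^1*113^1*761^1=   45286923555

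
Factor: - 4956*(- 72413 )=358878828 = 2^2*3^1*7^1*11^1*29^1*59^1*227^1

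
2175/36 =60 +5/12=60.42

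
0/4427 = 0  =  0.00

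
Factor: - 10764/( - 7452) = 3^( - 2) * 13^1 = 13/9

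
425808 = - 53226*(-8)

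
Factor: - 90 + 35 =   -  5^1 *11^1 = - 55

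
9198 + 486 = 9684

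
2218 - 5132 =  - 2914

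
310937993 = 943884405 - 632946412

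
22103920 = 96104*230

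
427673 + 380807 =808480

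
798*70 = 55860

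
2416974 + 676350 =3093324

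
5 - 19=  - 14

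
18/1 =18 = 18.00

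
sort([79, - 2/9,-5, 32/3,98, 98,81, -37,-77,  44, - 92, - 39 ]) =[ - 92, - 77, - 39, - 37, - 5 ,-2/9,32/3,44, 79,  81, 98,98]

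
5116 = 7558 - 2442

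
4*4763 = 19052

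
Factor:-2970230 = -2^1 * 5^1*297023^1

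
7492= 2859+4633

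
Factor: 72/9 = 2^3 = 8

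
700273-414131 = 286142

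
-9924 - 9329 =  - 19253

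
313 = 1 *313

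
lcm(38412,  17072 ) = 153648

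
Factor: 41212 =2^2*10303^1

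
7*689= 4823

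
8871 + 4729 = 13600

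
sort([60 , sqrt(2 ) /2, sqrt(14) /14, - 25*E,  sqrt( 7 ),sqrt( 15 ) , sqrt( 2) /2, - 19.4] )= [ - 25*E, - 19.4, sqrt( 14)/14,sqrt(2 )/2,sqrt( 2) /2, sqrt( 7 ), sqrt( 15 ) , 60]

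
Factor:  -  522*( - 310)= 161820 = 2^2 * 3^2*5^1*29^1*31^1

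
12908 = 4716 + 8192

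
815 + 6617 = 7432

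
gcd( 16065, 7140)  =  1785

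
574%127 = 66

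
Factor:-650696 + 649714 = -2^1*491^1 =- 982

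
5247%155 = 132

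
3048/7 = 3048/7 =435.43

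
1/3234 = 1/3234 = 0.00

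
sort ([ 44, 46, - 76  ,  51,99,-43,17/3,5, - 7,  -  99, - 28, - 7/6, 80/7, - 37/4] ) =[-99 , - 76, - 43, - 28, - 37/4 , - 7, - 7/6  ,  5, 17/3,80/7, 44,46 , 51, 99]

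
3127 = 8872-5745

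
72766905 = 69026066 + 3740839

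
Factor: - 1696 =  - 2^5*53^1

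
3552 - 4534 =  - 982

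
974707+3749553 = 4724260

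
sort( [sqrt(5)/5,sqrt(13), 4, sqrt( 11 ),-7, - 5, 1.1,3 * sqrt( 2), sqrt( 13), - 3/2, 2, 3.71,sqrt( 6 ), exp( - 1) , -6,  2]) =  [ - 7,  -  6,-5, - 3/2, exp (-1), sqrt( 5)/5,  1.1,2,2, sqrt(6), sqrt(11) , sqrt(13), sqrt (13), 3.71, 4, 3*sqrt ( 2 ) ]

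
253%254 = 253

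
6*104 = 624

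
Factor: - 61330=  -  2^1 * 5^1 * 6133^1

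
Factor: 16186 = 2^1*8093^1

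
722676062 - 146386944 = 576289118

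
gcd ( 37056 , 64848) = 9264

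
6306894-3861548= 2445346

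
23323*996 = 23229708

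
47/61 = 47/61 =0.77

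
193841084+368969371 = 562810455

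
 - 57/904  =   - 1  +  847/904 = - 0.06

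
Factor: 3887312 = 2^4 * 11^1*13^1*1699^1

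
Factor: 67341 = 3^1*22447^1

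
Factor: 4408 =2^3*19^1*29^1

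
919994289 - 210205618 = 709788671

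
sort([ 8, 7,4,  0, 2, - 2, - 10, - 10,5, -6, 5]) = [ - 10, - 10 , - 6, - 2,0, 2, 4,5,  5,7,8]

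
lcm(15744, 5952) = 488064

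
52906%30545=22361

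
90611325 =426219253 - 335607928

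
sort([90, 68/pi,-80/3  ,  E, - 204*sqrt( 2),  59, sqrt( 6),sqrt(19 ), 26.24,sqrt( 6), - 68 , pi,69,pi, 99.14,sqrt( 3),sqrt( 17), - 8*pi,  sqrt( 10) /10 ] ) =[ - 204*sqrt( 2),  -  68,-80/3,  -  8*pi,sqrt(10)/10,sqrt(3), sqrt(6 ),sqrt( 6),E,  pi,pi, sqrt( 17),sqrt( 19),68/pi , 26.24,59,69, 90,99.14]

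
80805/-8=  - 80805/8 = -  10100.62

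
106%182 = 106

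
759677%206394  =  140495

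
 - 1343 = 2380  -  3723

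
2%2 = 0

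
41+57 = 98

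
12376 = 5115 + 7261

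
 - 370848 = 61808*( - 6)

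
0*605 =0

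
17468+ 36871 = 54339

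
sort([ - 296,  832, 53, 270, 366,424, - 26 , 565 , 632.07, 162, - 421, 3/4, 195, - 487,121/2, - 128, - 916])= [ - 916,- 487,  -  421, - 296,  -  128, - 26, 3/4,53, 121/2,162, 195, 270, 366,424, 565, 632.07, 832 ] 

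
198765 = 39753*5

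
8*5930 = 47440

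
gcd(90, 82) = 2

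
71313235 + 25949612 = 97262847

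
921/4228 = 921/4228 =0.22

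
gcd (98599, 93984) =1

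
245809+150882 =396691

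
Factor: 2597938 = 2^1*7^1*185567^1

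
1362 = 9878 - 8516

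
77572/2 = 38786 = 38786.00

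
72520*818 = 59321360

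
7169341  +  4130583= 11299924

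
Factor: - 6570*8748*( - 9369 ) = 2^3*3^12 * 5^1*73^1*347^1 = 538477278840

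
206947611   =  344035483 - 137087872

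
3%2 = 1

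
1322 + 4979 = 6301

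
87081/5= 17416 + 1/5 = 17416.20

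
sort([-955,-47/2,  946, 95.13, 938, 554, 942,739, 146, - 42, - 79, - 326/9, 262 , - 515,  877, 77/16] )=[ - 955, - 515, -79, - 42, - 326/9, -47/2, 77/16, 95.13, 146,262,554,739,  877, 938 , 942,946]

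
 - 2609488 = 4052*( - 644)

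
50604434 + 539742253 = 590346687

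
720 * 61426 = 44226720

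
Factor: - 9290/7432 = -2^( - 2 )*5^1=-5/4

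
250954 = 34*7381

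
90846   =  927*98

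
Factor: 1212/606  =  2^1 = 2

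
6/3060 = 1/510 = 0.00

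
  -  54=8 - 62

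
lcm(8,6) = 24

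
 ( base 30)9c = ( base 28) A2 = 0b100011010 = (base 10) 282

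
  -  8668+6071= - 2597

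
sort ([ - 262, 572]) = [ -262,572]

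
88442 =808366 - 719924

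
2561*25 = 64025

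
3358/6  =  1679/3 =559.67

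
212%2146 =212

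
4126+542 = 4668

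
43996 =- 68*( - 647) 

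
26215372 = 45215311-18999939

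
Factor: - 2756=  - 2^2*13^1 * 53^1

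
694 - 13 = 681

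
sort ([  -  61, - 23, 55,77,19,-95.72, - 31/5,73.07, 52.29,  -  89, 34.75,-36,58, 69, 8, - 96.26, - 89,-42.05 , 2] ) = [-96.26, - 95.72, - 89, -89, - 61 , -42.05, - 36,-23,- 31/5, 2, 8,19, 34.75, 52.29, 55,58 , 69,73.07, 77]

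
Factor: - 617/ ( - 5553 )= 3^ ( - 2) = 1/9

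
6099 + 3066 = 9165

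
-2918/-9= 324 + 2/9 = 324.22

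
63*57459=3619917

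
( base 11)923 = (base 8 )2132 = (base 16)45A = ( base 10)1114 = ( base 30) 174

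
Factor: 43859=61^1*719^1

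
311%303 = 8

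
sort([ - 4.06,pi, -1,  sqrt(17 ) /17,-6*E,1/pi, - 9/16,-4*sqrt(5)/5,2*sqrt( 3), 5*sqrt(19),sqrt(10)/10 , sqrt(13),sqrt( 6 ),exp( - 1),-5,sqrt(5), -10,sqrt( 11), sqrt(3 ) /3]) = [ - 6 *E ,-10,  -  5, - 4.06, -4*sqrt( 5) /5,- 1, - 9/16,sqrt ( 17)/17, sqrt(10)/10, 1/pi,exp( - 1),sqrt(3) /3,sqrt(5),sqrt(6 ),pi , sqrt( 11 ),2*sqrt(3),sqrt( 13),5* sqrt(19 )]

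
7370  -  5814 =1556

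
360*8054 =2899440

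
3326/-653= - 6 + 592/653 =-5.09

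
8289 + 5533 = 13822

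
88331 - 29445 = 58886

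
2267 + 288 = 2555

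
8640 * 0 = 0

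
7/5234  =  7/5234 =0.00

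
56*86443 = 4840808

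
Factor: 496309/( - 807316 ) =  - 2^( - 2 )*11^1 * 45119^1*201829^(  -  1)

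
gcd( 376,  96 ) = 8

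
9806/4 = 2451 + 1/2 = 2451.50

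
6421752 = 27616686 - 21194934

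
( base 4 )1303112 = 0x1CD6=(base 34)6D4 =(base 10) 7382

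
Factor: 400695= 3^1*5^1 * 26713^1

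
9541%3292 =2957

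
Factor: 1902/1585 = 6/5 = 2^1*3^1*5^ (  -  1 ) 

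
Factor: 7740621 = 3^2 * 7^1 * 122867^1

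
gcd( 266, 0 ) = 266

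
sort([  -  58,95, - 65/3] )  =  [ - 58, - 65/3, 95 ]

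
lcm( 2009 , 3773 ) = 154693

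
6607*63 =416241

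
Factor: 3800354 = 2^1*1900177^1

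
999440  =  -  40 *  (-24986 )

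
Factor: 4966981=311^1*15971^1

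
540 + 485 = 1025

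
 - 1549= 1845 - 3394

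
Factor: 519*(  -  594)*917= - 2^1*3^4*7^1 * 11^1* 131^1*173^1  =  - 282698262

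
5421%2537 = 347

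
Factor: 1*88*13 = 2^3*11^1*13^1= 1144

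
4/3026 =2/1513 = 0.00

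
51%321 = 51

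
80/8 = 10 =10.00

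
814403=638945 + 175458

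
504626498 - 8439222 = 496187276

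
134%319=134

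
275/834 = 275/834=0.33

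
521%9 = 8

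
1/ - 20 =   -  1  +  19/20 = - 0.05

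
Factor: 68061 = 3^1*7^2*463^1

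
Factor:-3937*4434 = -2^1*3^1 * 31^1*127^1*739^1 = - 17456658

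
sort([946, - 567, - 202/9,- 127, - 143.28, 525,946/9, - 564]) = [ - 567, - 564, - 143.28 , - 127, - 202/9,946/9,525, 946] 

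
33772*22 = 742984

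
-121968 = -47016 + -74952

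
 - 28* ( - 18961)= 530908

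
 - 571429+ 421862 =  -149567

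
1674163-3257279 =-1583116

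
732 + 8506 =9238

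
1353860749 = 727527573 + 626333176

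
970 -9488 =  - 8518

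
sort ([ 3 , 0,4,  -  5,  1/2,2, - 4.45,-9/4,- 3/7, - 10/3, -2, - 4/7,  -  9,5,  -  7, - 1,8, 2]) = [-9, - 7, - 5, - 4.45 , - 10/3, - 9/4, - 2 , - 1, -4/7, - 3/7 , 0,1/2,2, 2, 3,4,  5, 8] 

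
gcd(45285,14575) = 5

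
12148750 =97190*125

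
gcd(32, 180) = 4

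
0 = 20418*0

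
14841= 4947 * 3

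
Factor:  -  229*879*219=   -  3^2*73^1* 229^1*293^1 = - 44082729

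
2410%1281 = 1129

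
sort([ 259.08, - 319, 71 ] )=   [-319, 71, 259.08]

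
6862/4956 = 3431/2478 = 1.38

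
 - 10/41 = -1+ 31/41 = -  0.24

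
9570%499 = 89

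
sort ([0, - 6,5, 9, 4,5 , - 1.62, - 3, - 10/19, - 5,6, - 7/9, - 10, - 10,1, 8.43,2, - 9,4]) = [-10,-10, - 9, - 6, - 5 , - 3,-1.62, - 7/9,-10/19,0,1,  2, 4 , 4, 5,5,6,8.43, 9]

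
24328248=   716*33978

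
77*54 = 4158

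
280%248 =32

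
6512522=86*75727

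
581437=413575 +167862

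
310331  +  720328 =1030659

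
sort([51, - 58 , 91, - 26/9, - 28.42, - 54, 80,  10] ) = [ - 58, -54, - 28.42, - 26/9 , 10,51, 80,91 ] 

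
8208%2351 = 1155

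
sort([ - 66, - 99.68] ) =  [ - 99.68, - 66 ] 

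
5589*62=346518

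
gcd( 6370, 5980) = 130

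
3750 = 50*75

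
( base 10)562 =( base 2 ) 1000110010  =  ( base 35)G2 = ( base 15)277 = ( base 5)4222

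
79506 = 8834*9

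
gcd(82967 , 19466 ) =1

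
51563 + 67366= 118929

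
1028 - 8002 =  - 6974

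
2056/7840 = 257/980 = 0.26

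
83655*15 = 1254825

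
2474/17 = 2474/17= 145.53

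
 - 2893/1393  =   - 2893/1393 = - 2.08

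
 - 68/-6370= 34/3185 = 0.01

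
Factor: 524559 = 3^1*7^1*24979^1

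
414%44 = 18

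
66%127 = 66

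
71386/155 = 460 +86/155=460.55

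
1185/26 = 45+ 15/26 = 45.58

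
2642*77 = 203434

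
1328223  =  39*34057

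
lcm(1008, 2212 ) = 79632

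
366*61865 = 22642590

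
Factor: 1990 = 2^1*5^1*199^1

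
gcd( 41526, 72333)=27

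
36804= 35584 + 1220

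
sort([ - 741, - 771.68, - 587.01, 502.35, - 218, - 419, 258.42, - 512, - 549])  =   [ - 771.68, - 741, - 587.01,-549,-512, - 419, - 218, 258.42, 502.35 ]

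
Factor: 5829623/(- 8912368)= - 2^( - 4)*17^1  *  19^( - 2 )* 307^1*1117^1*1543^( - 1 ) 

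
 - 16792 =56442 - 73234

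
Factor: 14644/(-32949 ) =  - 4/9 = -  2^2*3^( - 2)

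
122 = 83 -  - 39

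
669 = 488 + 181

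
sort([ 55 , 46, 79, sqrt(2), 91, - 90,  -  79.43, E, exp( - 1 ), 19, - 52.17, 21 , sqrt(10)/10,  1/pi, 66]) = [ - 90, - 79.43, - 52.17, sqrt(10) /10, 1/pi, exp(-1 ), sqrt(2),  E, 19,  21, 46 , 55, 66, 79, 91] 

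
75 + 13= 88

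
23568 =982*24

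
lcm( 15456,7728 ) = 15456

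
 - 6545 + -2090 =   -  8635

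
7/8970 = 7/8970 = 0.00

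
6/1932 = 1/322 = 0.00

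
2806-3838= - 1032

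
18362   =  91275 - 72913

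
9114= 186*49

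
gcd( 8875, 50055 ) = 355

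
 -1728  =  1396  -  3124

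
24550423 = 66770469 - 42220046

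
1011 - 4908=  - 3897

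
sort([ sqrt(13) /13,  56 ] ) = [sqrt(13)/13, 56] 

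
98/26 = 49/13  =  3.77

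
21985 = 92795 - 70810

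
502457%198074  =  106309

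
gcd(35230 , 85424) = 2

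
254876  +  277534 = 532410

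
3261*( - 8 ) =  - 26088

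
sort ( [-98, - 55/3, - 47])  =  [ - 98, - 47, - 55/3 ]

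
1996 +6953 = 8949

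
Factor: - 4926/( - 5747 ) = 2^1*3^1* 7^( - 1 )=6/7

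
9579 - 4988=4591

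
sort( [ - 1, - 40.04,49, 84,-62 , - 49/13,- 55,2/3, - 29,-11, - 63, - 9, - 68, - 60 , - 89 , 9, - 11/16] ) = [ - 89, - 68 , - 63, - 62, - 60, - 55, - 40.04,- 29 ,-11, - 9, - 49/13, - 1,-11/16, 2/3,9, 49,  84]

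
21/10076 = 21/10076=0.00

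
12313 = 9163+3150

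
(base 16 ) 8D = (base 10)141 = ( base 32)4D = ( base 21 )6f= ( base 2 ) 10001101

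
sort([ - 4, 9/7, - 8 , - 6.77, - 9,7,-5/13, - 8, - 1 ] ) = [ - 9, - 8, - 8, - 6.77,-4, - 1, - 5/13,9/7,7]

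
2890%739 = 673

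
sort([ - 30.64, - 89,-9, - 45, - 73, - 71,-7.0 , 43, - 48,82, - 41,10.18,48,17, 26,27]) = [- 89 ,  -  73, - 71,-48,  -  45,-41, - 30.64, - 9, - 7.0, 10.18 , 17,26,27,43,48,82 ]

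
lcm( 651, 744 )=5208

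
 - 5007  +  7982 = 2975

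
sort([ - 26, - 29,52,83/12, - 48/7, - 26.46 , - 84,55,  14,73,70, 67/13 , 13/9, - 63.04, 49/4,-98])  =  [ - 98, - 84, - 63.04,  -  29, - 26.46,-26, - 48/7,  13/9,67/13,  83/12,49/4,14, 52, 55, 70, 73]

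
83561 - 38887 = 44674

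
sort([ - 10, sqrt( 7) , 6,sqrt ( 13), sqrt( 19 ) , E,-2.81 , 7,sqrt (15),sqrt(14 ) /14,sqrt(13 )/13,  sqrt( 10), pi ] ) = [ - 10, - 2.81,  sqrt( 14 )/14, sqrt( 13)/13, sqrt( 7), E , pi, sqrt( 10), sqrt ( 13 ),sqrt( 15),sqrt( 19 ),6,  7 ]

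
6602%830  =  792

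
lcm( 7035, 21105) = 21105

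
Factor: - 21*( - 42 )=2^1*3^2 * 7^2  =  882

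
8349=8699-350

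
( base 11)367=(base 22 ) JI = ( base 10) 436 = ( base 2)110110100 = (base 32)dk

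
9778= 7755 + 2023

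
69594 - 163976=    - 94382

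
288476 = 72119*4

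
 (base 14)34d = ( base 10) 657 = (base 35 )IR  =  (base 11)548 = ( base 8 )1221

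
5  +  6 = 11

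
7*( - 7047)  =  -49329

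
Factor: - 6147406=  - 2^1*3073703^1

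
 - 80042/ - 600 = 40021/300 = 133.40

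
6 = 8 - 2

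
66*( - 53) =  - 3498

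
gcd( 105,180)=15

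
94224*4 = 376896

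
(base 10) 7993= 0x1F39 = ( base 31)89Q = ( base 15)257d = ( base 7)32206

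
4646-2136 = 2510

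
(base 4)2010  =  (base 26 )52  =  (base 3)11220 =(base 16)84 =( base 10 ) 132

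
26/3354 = 1/129 = 0.01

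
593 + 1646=2239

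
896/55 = 896/55 = 16.29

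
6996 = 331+6665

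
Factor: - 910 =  - 2^1 *5^1*7^1*13^1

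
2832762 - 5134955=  - 2302193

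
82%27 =1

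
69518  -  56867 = 12651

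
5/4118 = 5/4118 =0.00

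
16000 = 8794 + 7206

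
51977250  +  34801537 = 86778787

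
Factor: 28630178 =2^1 * 14315089^1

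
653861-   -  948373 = 1602234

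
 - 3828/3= - 1276 = - 1276.00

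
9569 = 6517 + 3052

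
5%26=5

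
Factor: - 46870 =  - 2^1 * 5^1 * 43^1 * 109^1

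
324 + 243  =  567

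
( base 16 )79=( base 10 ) 121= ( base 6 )321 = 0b1111001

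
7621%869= 669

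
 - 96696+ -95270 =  - 191966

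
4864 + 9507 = 14371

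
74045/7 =10577+6/7 = 10577.86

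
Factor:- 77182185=  -  3^1*5^1*37^1*139067^1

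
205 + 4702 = 4907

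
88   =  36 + 52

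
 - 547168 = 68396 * (-8) 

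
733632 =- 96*( - 7642)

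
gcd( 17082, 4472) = 26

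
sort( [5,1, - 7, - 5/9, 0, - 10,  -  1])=[ - 10 ,- 7, - 1 ,-5/9,0, 1,5 ]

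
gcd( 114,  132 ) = 6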